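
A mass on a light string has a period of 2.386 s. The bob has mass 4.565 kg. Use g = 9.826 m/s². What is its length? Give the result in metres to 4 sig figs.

1.417 m

From T = 2π√(L/g), L = gT²/(4π²) = 9.826 × 2.3860²/(4π²) = 1.417 m.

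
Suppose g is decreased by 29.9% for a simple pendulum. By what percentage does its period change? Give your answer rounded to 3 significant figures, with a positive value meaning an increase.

T ∝ 1/√g, so T'/T = 1/√(0.7010) = 1.194.
Percentage change in T = (1.194 − 1) × 100% = 19.4%.

19.4%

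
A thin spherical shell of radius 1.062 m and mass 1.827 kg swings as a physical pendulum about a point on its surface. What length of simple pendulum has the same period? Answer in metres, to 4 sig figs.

1.770 m

The equivalent simple-pendulum length is L_eq = I/(md), where I is about the pivot and d = 1.0620 m.
I_cm = (2/3)mR² = 1.3737 kg·m², so I = I_cm + md² = 1.3737 + 2.0606 = 3.4343 kg·m².
L_eq = 3.4343/(1.827 × 1.0620) = 1.770 m.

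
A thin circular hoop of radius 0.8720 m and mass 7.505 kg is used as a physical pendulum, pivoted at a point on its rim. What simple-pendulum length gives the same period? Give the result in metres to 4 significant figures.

The equivalent simple-pendulum length is L_eq = I/(md), where I is about the pivot and d = 0.87200 m.
I_cm = mR² = 5.7067 kg·m², so I = I_cm + md² = 5.7067 + 5.7067 = 11.413 kg·m².
L_eq = 11.413/(7.505 × 0.87200) = 1.744 m.

1.744 m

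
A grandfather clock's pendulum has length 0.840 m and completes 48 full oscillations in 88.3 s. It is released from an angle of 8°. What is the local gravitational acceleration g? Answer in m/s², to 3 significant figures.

9.80 m/s²

T = 88.3/48 = 1.840 s.
From T = 2π√(L/g), g = 4π²L/T² = 4π² × 0.840/1.840² = 9.80 m/s².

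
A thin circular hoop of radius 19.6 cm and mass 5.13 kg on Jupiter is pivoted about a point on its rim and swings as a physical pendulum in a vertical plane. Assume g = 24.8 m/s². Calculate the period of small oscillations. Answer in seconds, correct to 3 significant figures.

0.790 s

I_cm = mr² = 0.1971 kg·m². The pivot is at distance d = 0.196 m from the centre of mass.
By the parallel-axis theorem, I = I_cm + md² = 0.1971 + 0.1971 = 0.3941 kg·m².
T = 2π√(I/(mgd)) = 2π√(0.3941/(5.13 × 24.8 × 0.196)) = 0.790 s.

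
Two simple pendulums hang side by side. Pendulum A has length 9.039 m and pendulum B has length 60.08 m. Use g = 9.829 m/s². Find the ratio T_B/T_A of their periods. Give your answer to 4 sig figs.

T ∝ √L, so T_B/T_A = √(L_B/L_A) = √(60.08/9.039) = 2.578.

2.578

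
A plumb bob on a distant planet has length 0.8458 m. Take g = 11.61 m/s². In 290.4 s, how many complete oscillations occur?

171

T = 2π√(L/g) = 2π√(0.8458/11.61) = 1.6959 s.
Number of complete oscillations = ⌊290.4/1.6959⌋ = ⌊171.24⌋ = 171.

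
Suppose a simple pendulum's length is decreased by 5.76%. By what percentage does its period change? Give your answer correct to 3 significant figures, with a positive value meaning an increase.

-2.92%

T ∝ √L, so T'/T = √(0.9424) = 0.9708.
Percentage change in T = (0.9708 − 1) × 100% = -2.92%.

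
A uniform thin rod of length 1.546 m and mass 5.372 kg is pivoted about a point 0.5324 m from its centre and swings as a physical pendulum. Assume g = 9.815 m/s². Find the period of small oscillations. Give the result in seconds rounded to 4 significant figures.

1.910 s

For a physical pendulum T = 2π√(I/(mgd)), with d = 0.53240 m from pivot to centre of mass.
I_cm = mL²/12 = 5.372 × 1.546²/12 = 1.0700 kg·m²; I = I_cm + md² = 1.0700 + 5.372 × 0.53240² = 2.5927 kg·m².
T = 2π√(2.5927/(5.372 × 9.815 × 0.53240)) = 1.910 s.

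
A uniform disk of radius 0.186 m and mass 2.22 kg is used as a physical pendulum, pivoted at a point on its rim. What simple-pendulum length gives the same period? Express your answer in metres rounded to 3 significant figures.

0.279 m

The equivalent simple-pendulum length is L_eq = I/(md), where I is about the pivot and d = 0.1860 m.
I_cm = ½mR² = 0.03840 kg·m², so I = I_cm + md² = 0.03840 + 0.07680 = 0.1152 kg·m².
L_eq = 0.1152/(2.22 × 0.1860) = 0.279 m.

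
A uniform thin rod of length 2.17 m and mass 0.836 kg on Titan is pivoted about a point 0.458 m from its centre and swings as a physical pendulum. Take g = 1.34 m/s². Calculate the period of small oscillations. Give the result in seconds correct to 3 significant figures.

For a physical pendulum T = 2π√(I/(mgd)), with d = 0.4580 m from pivot to centre of mass.
I_cm = mL²/12 = 0.836 × 2.17²/12 = 0.3281 kg·m²; I = I_cm + md² = 0.3281 + 0.836 × 0.4580² = 0.5034 kg·m².
T = 2π√(0.5034/(0.836 × 1.34 × 0.4580)) = 6.22 s.

6.22 s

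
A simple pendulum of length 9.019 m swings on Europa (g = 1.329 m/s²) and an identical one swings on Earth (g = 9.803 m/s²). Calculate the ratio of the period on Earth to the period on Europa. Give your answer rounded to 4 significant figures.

T ∝ 1/√g, so T₂/T₁ = √(g₁/g₂) = √(1.329/9.803) = 0.3682.

0.3682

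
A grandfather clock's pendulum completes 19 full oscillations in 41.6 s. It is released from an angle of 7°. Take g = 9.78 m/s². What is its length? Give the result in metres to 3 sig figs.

T = 41.6/19 = 2.189 s.
From T = 2π√(L/g), L = gT²/(4π²) = 9.78 × 2.189²/(4π²) = 1.19 m.

1.19 m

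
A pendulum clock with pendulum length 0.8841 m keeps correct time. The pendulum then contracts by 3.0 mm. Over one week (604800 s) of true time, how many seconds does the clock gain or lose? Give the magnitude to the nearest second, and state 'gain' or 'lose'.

T ∝ √L, so T'/T = √(0.88110/0.8841) = 0.998302.
In 604800 s of true time the clock registers 604800/0.998302 = 605828.7 s, so it gains 1029 s.

gain 1029 s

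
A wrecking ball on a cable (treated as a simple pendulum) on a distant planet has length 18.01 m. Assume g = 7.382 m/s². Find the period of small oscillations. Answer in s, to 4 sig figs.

9.814 s

T = 2π√(L/g) = 2π√(18.01/7.382) = 2π × 1.5620 = 9.814 s.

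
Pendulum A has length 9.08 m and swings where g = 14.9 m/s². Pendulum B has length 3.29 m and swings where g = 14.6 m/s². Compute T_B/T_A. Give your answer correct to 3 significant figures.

0.608

T = 2π√(L/g), so T_B/T_A = √((L_B/g_B)/(L_A/g_A)) = √((3.29/14.6)/(9.08/14.9)) = 0.608.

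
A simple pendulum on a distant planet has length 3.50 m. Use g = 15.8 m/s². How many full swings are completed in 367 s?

124

T = 2π√(L/g) = 2π√(3.50/15.8) = 2.957 s.
Number of complete oscillations = ⌊367/2.957⌋ = ⌊124.1⌋ = 124.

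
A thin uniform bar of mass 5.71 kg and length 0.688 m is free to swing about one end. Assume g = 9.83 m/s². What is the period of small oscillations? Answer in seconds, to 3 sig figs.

1.36 s

For a physical pendulum T = 2π√(I/(mgd)), with d = 0.3440 m from pivot to centre of mass.
I_cm = mL²/12 = 5.71 × 0.688²/12 = 0.2252 kg·m²; I = I_cm + md² = 0.2252 + 5.71 × 0.3440² = 0.9009 kg·m².
T = 2π√(0.9009/(5.71 × 9.83 × 0.3440)) = 1.36 s.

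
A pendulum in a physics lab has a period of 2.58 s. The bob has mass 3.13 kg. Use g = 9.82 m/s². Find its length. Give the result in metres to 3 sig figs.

From T = 2π√(L/g), L = gT²/(4π²) = 9.82 × 2.580²/(4π²) = 1.66 m.

1.66 m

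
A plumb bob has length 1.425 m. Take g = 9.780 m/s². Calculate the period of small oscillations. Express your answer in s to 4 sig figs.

2.398 s

T = 2π√(L/g) = 2π√(1.425/9.780) = 2π × 0.38171 = 2.398 s.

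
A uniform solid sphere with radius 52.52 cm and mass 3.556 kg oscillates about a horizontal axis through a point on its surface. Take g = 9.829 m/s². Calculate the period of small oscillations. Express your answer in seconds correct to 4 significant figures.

I_cm = (2/5)mr² = 0.39235 kg·m². The pivot is at distance d = 0.5252 m from the centre of mass.
By the parallel-axis theorem, I = I_cm + md² = 0.39235 + 0.98087 = 1.3732 kg·m².
T = 2π√(I/(mgd)) = 2π√(1.3732/(3.556 × 9.829 × 0.5252)) = 1.719 s.

1.719 s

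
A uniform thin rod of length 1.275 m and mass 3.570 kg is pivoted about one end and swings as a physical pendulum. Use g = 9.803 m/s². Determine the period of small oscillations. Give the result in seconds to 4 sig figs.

For a physical pendulum T = 2π√(I/(mgd)), with d = 0.63750 m from pivot to centre of mass.
I_cm = mL²/12 = 3.570 × 1.275²/12 = 0.48362 kg·m²; I = I_cm + md² = 0.48362 + 3.570 × 0.63750² = 1.9345 kg·m².
T = 2π√(1.9345/(3.570 × 9.803 × 0.63750)) = 1.850 s.

1.850 s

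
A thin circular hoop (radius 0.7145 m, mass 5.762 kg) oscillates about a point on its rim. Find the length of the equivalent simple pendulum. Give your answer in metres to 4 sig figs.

1.429 m

The equivalent simple-pendulum length is L_eq = I/(md), where I is about the pivot and d = 0.71450 m.
I_cm = mR² = 2.9416 kg·m², so I = I_cm + md² = 2.9416 + 2.9416 = 5.8831 kg·m².
L_eq = 5.8831/(5.762 × 0.71450) = 1.429 m.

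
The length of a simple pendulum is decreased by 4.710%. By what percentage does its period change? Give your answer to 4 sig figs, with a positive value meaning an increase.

-2.383%

T ∝ √L, so T'/T = √(0.95290) = 0.97617.
Percentage change in T = (0.97617 − 1) × 100% = -2.383%.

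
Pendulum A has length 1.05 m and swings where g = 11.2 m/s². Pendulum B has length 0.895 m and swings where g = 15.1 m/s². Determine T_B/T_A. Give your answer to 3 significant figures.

0.795

T = 2π√(L/g), so T_B/T_A = √((L_B/g_B)/(L_A/g_A)) = √((0.895/15.1)/(1.05/11.2)) = 0.795.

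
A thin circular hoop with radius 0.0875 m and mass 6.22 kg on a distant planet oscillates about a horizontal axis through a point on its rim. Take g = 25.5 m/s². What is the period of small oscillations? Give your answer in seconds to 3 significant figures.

0.521 s

I_cm = mr² = 0.04762 kg·m². The pivot is at distance d = 0.0875 m from the centre of mass.
By the parallel-axis theorem, I = I_cm + md² = 0.04762 + 0.04762 = 0.09524 kg·m².
T = 2π√(I/(mgd)) = 2π√(0.09524/(6.22 × 25.5 × 0.0875)) = 0.521 s.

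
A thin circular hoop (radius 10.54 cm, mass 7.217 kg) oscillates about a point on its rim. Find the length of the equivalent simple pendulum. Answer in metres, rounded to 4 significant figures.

0.2108 m

The equivalent simple-pendulum length is L_eq = I/(md), where I is about the pivot and d = 0.10540 m.
I_cm = mR² = 0.080175 kg·m², so I = I_cm + md² = 0.080175 + 0.080175 = 0.16035 kg·m².
L_eq = 0.16035/(7.217 × 0.10540) = 0.2108 m.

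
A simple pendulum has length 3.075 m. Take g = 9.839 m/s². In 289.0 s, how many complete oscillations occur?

T = 2π√(L/g) = 2π√(3.075/9.839) = 3.5126 s.
Number of complete oscillations = ⌊289.0/3.5126⌋ = ⌊82.276⌋ = 82.

82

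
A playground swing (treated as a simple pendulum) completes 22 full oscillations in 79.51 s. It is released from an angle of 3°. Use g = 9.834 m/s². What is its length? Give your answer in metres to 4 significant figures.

3.254 m

T = 79.51/22 = 3.6141 s.
From T = 2π√(L/g), L = gT²/(4π²) = 9.834 × 3.6141²/(4π²) = 3.254 m.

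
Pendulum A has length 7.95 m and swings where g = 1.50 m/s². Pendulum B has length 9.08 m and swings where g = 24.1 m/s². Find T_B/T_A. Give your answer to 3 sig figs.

0.267

T = 2π√(L/g), so T_B/T_A = √((L_B/g_B)/(L_A/g_A)) = √((9.08/24.1)/(7.95/1.50)) = 0.267.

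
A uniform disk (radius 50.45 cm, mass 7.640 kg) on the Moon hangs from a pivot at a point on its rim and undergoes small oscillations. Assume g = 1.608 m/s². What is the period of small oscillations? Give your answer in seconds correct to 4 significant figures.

4.310 s

I_cm = ½mr² = 0.97227 kg·m². The pivot is at distance d = 0.5045 m from the centre of mass.
By the parallel-axis theorem, I = I_cm + md² = 0.97227 + 1.9445 = 2.9168 kg·m².
T = 2π√(I/(mgd)) = 2π√(2.9168/(7.640 × 1.608 × 0.5045)) = 4.310 s.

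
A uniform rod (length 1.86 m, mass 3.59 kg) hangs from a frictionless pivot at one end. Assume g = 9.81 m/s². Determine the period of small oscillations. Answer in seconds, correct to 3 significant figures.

2.23 s

For a physical pendulum T = 2π√(I/(mgd)), with d = 0.9300 m from pivot to centre of mass.
I_cm = mL²/12 = 3.59 × 1.86²/12 = 1.035 kg·m²; I = I_cm + md² = 1.035 + 3.59 × 0.9300² = 4.140 kg·m².
T = 2π√(4.140/(3.59 × 9.81 × 0.9300)) = 2.23 s.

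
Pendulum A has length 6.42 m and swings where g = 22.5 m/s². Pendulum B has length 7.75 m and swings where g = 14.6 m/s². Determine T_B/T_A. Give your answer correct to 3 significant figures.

T = 2π√(L/g), so T_B/T_A = √((L_B/g_B)/(L_A/g_A)) = √((7.75/14.6)/(6.42/22.5)) = 1.36.

1.36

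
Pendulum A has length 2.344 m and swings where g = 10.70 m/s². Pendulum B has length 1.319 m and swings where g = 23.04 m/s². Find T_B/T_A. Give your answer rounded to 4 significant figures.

T = 2π√(L/g), so T_B/T_A = √((L_B/g_B)/(L_A/g_A)) = √((1.319/23.04)/(2.344/10.70)) = 0.5112.

0.5112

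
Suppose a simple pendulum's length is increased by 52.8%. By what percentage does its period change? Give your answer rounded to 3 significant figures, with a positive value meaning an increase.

23.6%

T ∝ √L, so T'/T = √(1.528) = 1.236.
Percentage change in T = (1.236 − 1) × 100% = 23.6%.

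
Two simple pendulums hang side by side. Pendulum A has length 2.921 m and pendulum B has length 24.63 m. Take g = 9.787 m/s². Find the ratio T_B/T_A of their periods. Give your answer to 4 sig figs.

T ∝ √L, so T_B/T_A = √(L_B/L_A) = √(24.63/2.921) = 2.904.

2.904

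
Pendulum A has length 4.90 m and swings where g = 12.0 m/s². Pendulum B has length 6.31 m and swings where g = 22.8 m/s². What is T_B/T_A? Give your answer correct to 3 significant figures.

T = 2π√(L/g), so T_B/T_A = √((L_B/g_B)/(L_A/g_A)) = √((6.31/22.8)/(4.90/12.0)) = 0.823.

0.823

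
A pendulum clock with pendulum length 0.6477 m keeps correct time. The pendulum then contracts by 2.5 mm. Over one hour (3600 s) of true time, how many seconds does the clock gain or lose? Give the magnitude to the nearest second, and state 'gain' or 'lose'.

gain 7 s

T ∝ √L, so T'/T = √(0.64520/0.6477) = 0.998068.
In 3600 s of true time the clock registers 3600/0.998068 = 3607.0 s, so it gains 7 s.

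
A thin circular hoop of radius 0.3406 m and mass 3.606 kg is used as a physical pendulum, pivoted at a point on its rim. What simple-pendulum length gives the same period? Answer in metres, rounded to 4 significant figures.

0.6812 m

The equivalent simple-pendulum length is L_eq = I/(md), where I is about the pivot and d = 0.34060 m.
I_cm = mR² = 0.41833 kg·m², so I = I_cm + md² = 0.41833 + 0.41833 = 0.83665 kg·m².
L_eq = 0.83665/(3.606 × 0.34060) = 0.6812 m.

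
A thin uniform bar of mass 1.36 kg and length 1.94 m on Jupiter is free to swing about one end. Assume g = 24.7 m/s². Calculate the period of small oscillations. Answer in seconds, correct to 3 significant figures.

1.44 s

For a physical pendulum T = 2π√(I/(mgd)), with d = 0.9700 m from pivot to centre of mass.
I_cm = mL²/12 = 1.36 × 1.94²/12 = 0.4265 kg·m²; I = I_cm + md² = 0.4265 + 1.36 × 0.9700² = 1.706 kg·m².
T = 2π√(1.706/(1.36 × 24.7 × 0.9700)) = 1.44 s.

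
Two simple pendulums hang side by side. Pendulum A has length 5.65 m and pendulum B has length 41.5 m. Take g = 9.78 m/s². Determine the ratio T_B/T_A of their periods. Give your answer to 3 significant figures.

T ∝ √L, so T_B/T_A = √(L_B/L_A) = √(41.5/5.65) = 2.71.

2.71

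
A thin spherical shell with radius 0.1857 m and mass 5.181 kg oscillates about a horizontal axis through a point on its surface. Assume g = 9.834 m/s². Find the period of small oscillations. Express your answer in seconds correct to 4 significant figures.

I_cm = (2/3)mr² = 0.11911 kg·m². The pivot is at distance d = 0.1857 m from the centre of mass.
By the parallel-axis theorem, I = I_cm + md² = 0.11911 + 0.17866 = 0.29777 kg·m².
T = 2π√(I/(mgd)) = 2π√(0.29777/(5.181 × 9.834 × 0.1857)) = 1.115 s.

1.115 s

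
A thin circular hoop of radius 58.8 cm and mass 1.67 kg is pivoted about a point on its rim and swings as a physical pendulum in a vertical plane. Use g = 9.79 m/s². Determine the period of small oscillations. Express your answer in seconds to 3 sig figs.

I_cm = mr² = 0.5774 kg·m². The pivot is at distance d = 0.588 m from the centre of mass.
By the parallel-axis theorem, I = I_cm + md² = 0.5774 + 0.5774 = 1.155 kg·m².
T = 2π√(I/(mgd)) = 2π√(1.155/(1.67 × 9.79 × 0.588)) = 2.18 s.

2.18 s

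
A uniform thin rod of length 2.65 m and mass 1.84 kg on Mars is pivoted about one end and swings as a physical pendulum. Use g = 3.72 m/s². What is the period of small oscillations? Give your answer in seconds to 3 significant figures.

For a physical pendulum T = 2π√(I/(mgd)), with d = 1.325 m from pivot to centre of mass.
I_cm = mL²/12 = 1.84 × 2.65²/12 = 1.077 kg·m²; I = I_cm + md² = 1.077 + 1.84 × 1.325² = 4.307 kg·m².
T = 2π√(4.307/(1.84 × 3.72 × 1.325)) = 4.33 s.

4.33 s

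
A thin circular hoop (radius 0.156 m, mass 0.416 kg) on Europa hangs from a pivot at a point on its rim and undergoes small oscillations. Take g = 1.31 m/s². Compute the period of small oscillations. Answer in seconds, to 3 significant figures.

I_cm = mr² = 0.01012 kg·m². The pivot is at distance d = 0.156 m from the centre of mass.
By the parallel-axis theorem, I = I_cm + md² = 0.01012 + 0.01012 = 0.02025 kg·m².
T = 2π√(I/(mgd)) = 2π√(0.02025/(0.416 × 1.31 × 0.156)) = 3.07 s.

3.07 s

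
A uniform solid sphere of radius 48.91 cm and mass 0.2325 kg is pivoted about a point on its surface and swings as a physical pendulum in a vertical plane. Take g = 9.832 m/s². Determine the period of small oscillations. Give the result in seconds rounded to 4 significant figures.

1.658 s

I_cm = (2/5)mr² = 0.022247 kg·m². The pivot is at distance d = 0.4891 m from the centre of mass.
By the parallel-axis theorem, I = I_cm + md² = 0.022247 + 0.055618 = 0.077866 kg·m².
T = 2π√(I/(mgd)) = 2π√(0.077866/(0.2325 × 9.832 × 0.4891)) = 1.658 s.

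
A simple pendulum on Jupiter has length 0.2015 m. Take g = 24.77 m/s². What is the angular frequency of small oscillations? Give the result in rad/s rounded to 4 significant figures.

ω = √(g/L) = √(24.77/0.2015) = 11.09 rad/s.

11.09 rad/s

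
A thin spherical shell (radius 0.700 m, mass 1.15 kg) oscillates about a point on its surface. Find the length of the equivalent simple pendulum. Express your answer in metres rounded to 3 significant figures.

The equivalent simple-pendulum length is L_eq = I/(md), where I is about the pivot and d = 0.7000 m.
I_cm = (2/3)mR² = 0.3757 kg·m², so I = I_cm + md² = 0.3757 + 0.5635 = 0.9392 kg·m².
L_eq = 0.9392/(1.15 × 0.7000) = 1.17 m.

1.17 m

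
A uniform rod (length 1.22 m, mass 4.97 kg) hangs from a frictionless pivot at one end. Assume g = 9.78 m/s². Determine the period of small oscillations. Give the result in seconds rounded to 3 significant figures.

For a physical pendulum T = 2π√(I/(mgd)), with d = 0.6100 m from pivot to centre of mass.
I_cm = mL²/12 = 4.97 × 1.22²/12 = 0.6164 kg·m²; I = I_cm + md² = 0.6164 + 4.97 × 0.6100² = 2.466 kg·m².
T = 2π√(2.466/(4.97 × 9.78 × 0.6100)) = 1.81 s.

1.81 s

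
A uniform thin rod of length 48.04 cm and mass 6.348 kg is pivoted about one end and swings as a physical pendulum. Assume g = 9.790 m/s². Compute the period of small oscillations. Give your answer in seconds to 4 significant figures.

For a physical pendulum T = 2π√(I/(mgd)), with d = 0.24020 m from pivot to centre of mass.
I_cm = mL²/12 = 6.348 × 0.4804²/12 = 0.12208 kg·m²; I = I_cm + md² = 0.12208 + 6.348 × 0.24020² = 0.48834 kg·m².
T = 2π√(0.48834/(6.348 × 9.790 × 0.24020)) = 1.136 s.

1.136 s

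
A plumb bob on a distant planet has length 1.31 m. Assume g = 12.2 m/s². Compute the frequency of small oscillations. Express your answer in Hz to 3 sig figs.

0.486 Hz

T = 2π√(L/g) = 2π√(1.31/12.2) = 2.059 s, so f = 1/T = 0.486 Hz.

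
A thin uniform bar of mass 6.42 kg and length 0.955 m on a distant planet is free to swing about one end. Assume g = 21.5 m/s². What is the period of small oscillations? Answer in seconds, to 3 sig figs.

1.08 s

For a physical pendulum T = 2π√(I/(mgd)), with d = 0.4775 m from pivot to centre of mass.
I_cm = mL²/12 = 6.42 × 0.955²/12 = 0.4879 kg·m²; I = I_cm + md² = 0.4879 + 6.42 × 0.4775² = 1.952 kg·m².
T = 2π√(1.952/(6.42 × 21.5 × 0.4775)) = 1.08 s.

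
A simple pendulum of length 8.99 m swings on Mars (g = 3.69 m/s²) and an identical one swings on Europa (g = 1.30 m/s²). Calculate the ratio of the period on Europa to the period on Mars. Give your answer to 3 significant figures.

1.68

T ∝ 1/√g, so T₂/T₁ = √(g₁/g₂) = √(3.69/1.30) = 1.68.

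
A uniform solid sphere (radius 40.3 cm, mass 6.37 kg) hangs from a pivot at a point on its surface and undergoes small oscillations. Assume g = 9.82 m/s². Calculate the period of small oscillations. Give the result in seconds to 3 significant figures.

I_cm = (2/5)mr² = 0.4138 kg·m². The pivot is at distance d = 0.403 m from the centre of mass.
By the parallel-axis theorem, I = I_cm + md² = 0.4138 + 1.035 = 1.448 kg·m².
T = 2π√(I/(mgd)) = 2π√(1.448/(6.37 × 9.82 × 0.403)) = 1.51 s.

1.51 s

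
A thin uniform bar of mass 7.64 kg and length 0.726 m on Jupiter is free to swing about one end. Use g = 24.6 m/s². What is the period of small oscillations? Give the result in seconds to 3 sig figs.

0.881 s

For a physical pendulum T = 2π√(I/(mgd)), with d = 0.3630 m from pivot to centre of mass.
I_cm = mL²/12 = 7.64 × 0.726²/12 = 0.3356 kg·m²; I = I_cm + md² = 0.3356 + 7.64 × 0.3630² = 1.342 kg·m².
T = 2π√(1.342/(7.64 × 24.6 × 0.3630)) = 0.881 s.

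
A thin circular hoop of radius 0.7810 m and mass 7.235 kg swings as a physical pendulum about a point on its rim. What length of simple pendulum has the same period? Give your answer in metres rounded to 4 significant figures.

The equivalent simple-pendulum length is L_eq = I/(md), where I is about the pivot and d = 0.78100 m.
I_cm = mR² = 4.4131 kg·m², so I = I_cm + md² = 4.4131 + 4.4131 = 8.8261 kg·m².
L_eq = 8.8261/(7.235 × 0.78100) = 1.562 m.

1.562 m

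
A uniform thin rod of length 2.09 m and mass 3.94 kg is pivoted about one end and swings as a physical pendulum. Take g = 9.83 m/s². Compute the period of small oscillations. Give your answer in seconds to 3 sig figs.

2.37 s

For a physical pendulum T = 2π√(I/(mgd)), with d = 1.045 m from pivot to centre of mass.
I_cm = mL²/12 = 3.94 × 2.09²/12 = 1.434 kg·m²; I = I_cm + md² = 1.434 + 3.94 × 1.045² = 5.737 kg·m².
T = 2π√(5.737/(3.94 × 9.83 × 1.045)) = 2.37 s.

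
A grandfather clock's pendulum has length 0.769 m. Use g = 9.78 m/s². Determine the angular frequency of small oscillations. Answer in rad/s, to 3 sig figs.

3.57 rad/s

ω = √(g/L) = √(9.78/0.769) = 3.57 rad/s.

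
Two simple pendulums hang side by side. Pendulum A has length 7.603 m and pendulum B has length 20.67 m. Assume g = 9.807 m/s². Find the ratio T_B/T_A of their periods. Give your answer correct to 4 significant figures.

T ∝ √L, so T_B/T_A = √(L_B/L_A) = √(20.67/7.603) = 1.649.

1.649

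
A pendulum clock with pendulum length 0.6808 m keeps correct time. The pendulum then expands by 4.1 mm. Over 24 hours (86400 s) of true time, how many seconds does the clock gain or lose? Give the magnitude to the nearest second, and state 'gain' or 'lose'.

T ∝ √L, so T'/T = √(0.68490/0.6808) = 1.00301.
In 86400 s of true time the clock registers 86400/1.00301 = 86141.0 s, so it loses 259 s.

lose 259 s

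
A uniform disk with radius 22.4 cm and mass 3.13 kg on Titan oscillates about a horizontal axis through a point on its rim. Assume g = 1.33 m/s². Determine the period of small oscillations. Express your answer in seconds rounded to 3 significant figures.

3.16 s

I_cm = ½mr² = 0.07853 kg·m². The pivot is at distance d = 0.224 m from the centre of mass.
By the parallel-axis theorem, I = I_cm + md² = 0.07853 + 0.1571 = 0.2356 kg·m².
T = 2π√(I/(mgd)) = 2π√(0.2356/(3.13 × 1.33 × 0.224)) = 3.16 s.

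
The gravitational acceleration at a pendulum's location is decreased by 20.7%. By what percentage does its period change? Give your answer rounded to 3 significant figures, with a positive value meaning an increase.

T ∝ 1/√g, so T'/T = 1/√(0.7930) = 1.123.
Percentage change in T = (1.123 − 1) × 100% = 12.3%.

12.3%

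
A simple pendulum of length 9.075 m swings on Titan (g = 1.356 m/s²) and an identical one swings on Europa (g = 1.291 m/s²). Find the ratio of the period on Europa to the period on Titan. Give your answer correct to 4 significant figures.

T ∝ 1/√g, so T₂/T₁ = √(g₁/g₂) = √(1.356/1.291) = 1.025.

1.025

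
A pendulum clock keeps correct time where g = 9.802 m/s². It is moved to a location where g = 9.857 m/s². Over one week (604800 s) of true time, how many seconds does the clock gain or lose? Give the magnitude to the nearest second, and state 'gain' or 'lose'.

gain 1694 s

The clock's period scales as T ∝ 1/√g, so T'/T = √(9.802/9.857) = 0.997206.
In 604800 s of true time the clock registers 604800/0.997206 = 606494.4 s, so it gains 1694 s.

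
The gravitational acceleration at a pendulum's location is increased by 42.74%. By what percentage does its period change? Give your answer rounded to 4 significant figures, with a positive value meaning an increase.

-16.30%

T ∝ 1/√g, so T'/T = 1/√(1.4274) = 0.83700.
Percentage change in T = (0.83700 − 1) × 100% = -16.30%.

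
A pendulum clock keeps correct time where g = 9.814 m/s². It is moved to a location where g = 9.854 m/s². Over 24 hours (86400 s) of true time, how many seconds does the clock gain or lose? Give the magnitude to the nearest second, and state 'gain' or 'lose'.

The clock's period scales as T ∝ 1/√g, so T'/T = √(9.814/9.854) = 0.997968.
In 86400 s of true time the clock registers 86400/0.997968 = 86575.9 s, so it gains 176 s.

gain 176 s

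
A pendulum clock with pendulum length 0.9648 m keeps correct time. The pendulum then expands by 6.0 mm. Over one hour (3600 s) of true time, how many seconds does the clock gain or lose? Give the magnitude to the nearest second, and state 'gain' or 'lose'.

T ∝ √L, so T'/T = √(0.97080/0.9648) = 1.00310.
In 3600 s of true time the clock registers 3600/1.00310 = 3588.9 s, so it loses 11 s.

lose 11 s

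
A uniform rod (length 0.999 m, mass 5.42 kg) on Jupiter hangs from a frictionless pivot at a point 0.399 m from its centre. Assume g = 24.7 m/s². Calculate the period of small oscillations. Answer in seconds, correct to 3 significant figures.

0.985 s

For a physical pendulum T = 2π√(I/(mgd)), with d = 0.3990 m from pivot to centre of mass.
I_cm = mL²/12 = 5.42 × 0.999²/12 = 0.4508 kg·m²; I = I_cm + md² = 0.4508 + 5.42 × 0.3990² = 1.314 kg·m².
T = 2π√(1.314/(5.42 × 24.7 × 0.3990)) = 0.985 s.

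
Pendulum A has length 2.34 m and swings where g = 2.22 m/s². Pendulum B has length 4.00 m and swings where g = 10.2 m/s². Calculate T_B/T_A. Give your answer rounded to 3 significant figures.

T = 2π√(L/g), so T_B/T_A = √((L_B/g_B)/(L_A/g_A)) = √((4.00/10.2)/(2.34/2.22)) = 0.610.

0.610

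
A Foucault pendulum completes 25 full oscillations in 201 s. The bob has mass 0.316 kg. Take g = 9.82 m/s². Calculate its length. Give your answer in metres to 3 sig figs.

16.1 m

T = 201/25 = 8.040 s.
From T = 2π√(L/g), L = gT²/(4π²) = 9.82 × 8.040²/(4π²) = 16.1 m.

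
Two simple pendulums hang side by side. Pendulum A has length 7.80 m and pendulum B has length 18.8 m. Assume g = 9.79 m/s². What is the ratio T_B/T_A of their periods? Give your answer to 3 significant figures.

1.55

T ∝ √L, so T_B/T_A = √(L_B/L_A) = √(18.8/7.80) = 1.55.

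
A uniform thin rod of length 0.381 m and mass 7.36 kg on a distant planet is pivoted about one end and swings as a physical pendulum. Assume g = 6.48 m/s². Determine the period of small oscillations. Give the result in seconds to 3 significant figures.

1.24 s

For a physical pendulum T = 2π√(I/(mgd)), with d = 0.1905 m from pivot to centre of mass.
I_cm = mL²/12 = 7.36 × 0.381²/12 = 0.08903 kg·m²; I = I_cm + md² = 0.08903 + 7.36 × 0.1905² = 0.3561 kg·m².
T = 2π√(0.3561/(7.36 × 6.48 × 0.1905)) = 1.24 s.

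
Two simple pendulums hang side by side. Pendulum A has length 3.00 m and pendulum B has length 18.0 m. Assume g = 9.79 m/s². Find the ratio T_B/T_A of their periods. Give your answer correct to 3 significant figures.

2.45

T ∝ √L, so T_B/T_A = √(L_B/L_A) = √(18.0/3.00) = 2.45.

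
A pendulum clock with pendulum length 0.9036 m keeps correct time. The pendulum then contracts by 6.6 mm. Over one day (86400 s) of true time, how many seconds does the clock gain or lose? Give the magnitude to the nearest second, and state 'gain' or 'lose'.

gain 317 s

T ∝ √L, so T'/T = √(0.89700/0.9036) = 0.996341.
In 86400 s of true time the clock registers 86400/0.996341 = 86717.3 s, so it gains 317 s.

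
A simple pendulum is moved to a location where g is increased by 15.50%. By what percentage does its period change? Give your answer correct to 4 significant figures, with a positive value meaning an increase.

-6.952%

T ∝ 1/√g, so T'/T = 1/√(1.1550) = 0.93048.
Percentage change in T = (0.93048 − 1) × 100% = -6.952%.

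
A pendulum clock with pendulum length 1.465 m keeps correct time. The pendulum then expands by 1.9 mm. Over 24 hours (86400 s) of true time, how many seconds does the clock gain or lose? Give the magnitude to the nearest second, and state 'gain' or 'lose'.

T ∝ √L, so T'/T = √(1.46690/1.465) = 1.00065.
In 86400 s of true time the clock registers 86400/1.00065 = 86344.0 s, so it loses 56 s.

lose 56 s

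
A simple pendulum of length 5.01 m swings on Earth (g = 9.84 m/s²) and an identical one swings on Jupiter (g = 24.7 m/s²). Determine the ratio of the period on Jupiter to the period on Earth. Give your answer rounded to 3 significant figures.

T ∝ 1/√g, so T₂/T₁ = √(g₁/g₂) = √(9.84/24.7) = 0.631.

0.631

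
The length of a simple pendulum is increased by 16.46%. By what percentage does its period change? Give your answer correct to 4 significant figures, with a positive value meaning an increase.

7.917%

T ∝ √L, so T'/T = √(1.1646) = 1.0792.
Percentage change in T = (1.0792 − 1) × 100% = 7.917%.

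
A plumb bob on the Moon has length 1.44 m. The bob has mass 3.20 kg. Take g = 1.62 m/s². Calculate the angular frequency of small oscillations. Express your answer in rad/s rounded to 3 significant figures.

1.06 rad/s

ω = √(g/L) = √(1.62/1.44) = 1.06 rad/s.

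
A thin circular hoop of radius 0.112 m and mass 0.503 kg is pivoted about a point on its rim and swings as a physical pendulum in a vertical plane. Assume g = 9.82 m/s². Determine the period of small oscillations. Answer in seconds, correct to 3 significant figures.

0.949 s

I_cm = mr² = 0.006310 kg·m². The pivot is at distance d = 0.112 m from the centre of mass.
By the parallel-axis theorem, I = I_cm + md² = 0.006310 + 0.006310 = 0.01262 kg·m².
T = 2π√(I/(mgd)) = 2π√(0.01262/(0.503 × 9.82 × 0.112)) = 0.949 s.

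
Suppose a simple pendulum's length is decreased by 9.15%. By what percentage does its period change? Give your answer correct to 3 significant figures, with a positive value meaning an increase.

-4.68%

T ∝ √L, so T'/T = √(0.9085) = 0.9532.
Percentage change in T = (0.9532 − 1) × 100% = -4.68%.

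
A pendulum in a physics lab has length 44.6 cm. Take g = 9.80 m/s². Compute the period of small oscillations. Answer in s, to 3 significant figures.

1.34 s

T = 2π√(L/g) = 2π√(0.446/9.80) = 2π × 0.2133 = 1.34 s.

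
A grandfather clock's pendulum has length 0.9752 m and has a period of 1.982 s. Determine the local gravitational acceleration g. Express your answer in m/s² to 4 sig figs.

From T = 2π√(L/g), g = 4π²L/T² = 4π² × 0.9752/1.9820² = 9.800 m/s².

9.800 m/s²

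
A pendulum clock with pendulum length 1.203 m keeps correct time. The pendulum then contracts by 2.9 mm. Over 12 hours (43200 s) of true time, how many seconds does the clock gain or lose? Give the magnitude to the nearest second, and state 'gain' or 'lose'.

T ∝ √L, so T'/T = √(1.20010/1.203) = 0.998794.
In 43200 s of true time the clock registers 43200/0.998794 = 43252.2 s, so it gains 52 s.

gain 52 s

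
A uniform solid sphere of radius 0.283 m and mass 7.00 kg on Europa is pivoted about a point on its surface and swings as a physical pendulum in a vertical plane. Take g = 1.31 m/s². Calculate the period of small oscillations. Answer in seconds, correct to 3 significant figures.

3.46 s

I_cm = (2/5)mr² = 0.2242 kg·m². The pivot is at distance d = 0.283 m from the centre of mass.
By the parallel-axis theorem, I = I_cm + md² = 0.2242 + 0.5606 = 0.7849 kg·m².
T = 2π√(I/(mgd)) = 2π√(0.7849/(7.00 × 1.31 × 0.283)) = 3.46 s.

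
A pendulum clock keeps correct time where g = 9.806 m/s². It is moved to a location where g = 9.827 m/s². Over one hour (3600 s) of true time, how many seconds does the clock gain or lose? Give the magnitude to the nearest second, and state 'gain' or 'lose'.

The clock's period scales as T ∝ 1/√g, so T'/T = √(9.806/9.827) = 0.998931.
In 3600 s of true time the clock registers 3600/0.998931 = 3603.9 s, so it gains 4 s.

gain 4 s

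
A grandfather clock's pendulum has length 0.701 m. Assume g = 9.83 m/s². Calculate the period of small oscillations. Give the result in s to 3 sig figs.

1.68 s

T = 2π√(L/g) = 2π√(0.701/9.83) = 2π × 0.2670 = 1.68 s.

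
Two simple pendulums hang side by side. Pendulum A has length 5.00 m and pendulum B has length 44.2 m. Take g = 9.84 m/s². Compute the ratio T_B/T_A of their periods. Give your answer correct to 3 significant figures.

T ∝ √L, so T_B/T_A = √(L_B/L_A) = √(44.2/5.00) = 2.97.

2.97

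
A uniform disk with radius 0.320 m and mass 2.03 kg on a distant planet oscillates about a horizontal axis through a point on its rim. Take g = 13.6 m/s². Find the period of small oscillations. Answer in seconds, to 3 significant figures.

1.18 s

I_cm = ½mr² = 0.1039 kg·m². The pivot is at distance d = 0.320 m from the centre of mass.
By the parallel-axis theorem, I = I_cm + md² = 0.1039 + 0.2079 = 0.3118 kg·m².
T = 2π√(I/(mgd)) = 2π√(0.3118/(2.03 × 13.6 × 0.320)) = 1.18 s.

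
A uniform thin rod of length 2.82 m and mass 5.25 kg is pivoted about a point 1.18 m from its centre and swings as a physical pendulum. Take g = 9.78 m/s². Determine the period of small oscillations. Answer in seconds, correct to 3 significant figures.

2.65 s

For a physical pendulum T = 2π√(I/(mgd)), with d = 1.180 m from pivot to centre of mass.
I_cm = mL²/12 = 5.25 × 2.82²/12 = 3.479 kg·m²; I = I_cm + md² = 3.479 + 5.25 × 1.180² = 10.79 kg·m².
T = 2π√(10.79/(5.25 × 9.78 × 1.180)) = 2.65 s.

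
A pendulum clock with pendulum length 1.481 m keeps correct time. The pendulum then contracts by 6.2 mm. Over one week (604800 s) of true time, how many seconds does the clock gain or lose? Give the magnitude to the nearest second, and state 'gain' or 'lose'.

T ∝ √L, so T'/T = √(1.47480/1.481) = 0.997905.
In 604800 s of true time the clock registers 604800/0.997905 = 606069.9 s, so it gains 1270 s.

gain 1270 s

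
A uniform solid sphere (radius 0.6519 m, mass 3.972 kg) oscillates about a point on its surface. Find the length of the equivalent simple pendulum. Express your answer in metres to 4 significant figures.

The equivalent simple-pendulum length is L_eq = I/(md), where I is about the pivot and d = 0.65190 m.
I_cm = (2/5)mR² = 0.67520 kg·m², so I = I_cm + md² = 0.67520 + 1.6880 = 2.3632 kg·m².
L_eq = 2.3632/(3.972 × 0.65190) = 0.9127 m.

0.9127 m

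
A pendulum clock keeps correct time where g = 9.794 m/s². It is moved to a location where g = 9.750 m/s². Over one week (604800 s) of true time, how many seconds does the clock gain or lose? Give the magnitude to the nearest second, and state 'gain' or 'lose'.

The clock's period scales as T ∝ 1/√g, so T'/T = √(9.794/9.750) = 1.00225.
In 604800 s of true time the clock registers 604800/1.00225 = 603439.9 s, so it loses 1360 s.

lose 1360 s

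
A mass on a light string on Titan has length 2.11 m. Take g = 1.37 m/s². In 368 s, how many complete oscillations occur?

T = 2π√(L/g) = 2π√(2.11/1.37) = 7.798 s.
Number of complete oscillations = ⌊368/7.798⌋ = ⌊47.19⌋ = 47.

47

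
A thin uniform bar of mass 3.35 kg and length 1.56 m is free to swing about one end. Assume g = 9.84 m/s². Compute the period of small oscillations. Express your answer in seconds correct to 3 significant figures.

For a physical pendulum T = 2π√(I/(mgd)), with d = 0.7800 m from pivot to centre of mass.
I_cm = mL²/12 = 3.35 × 1.56²/12 = 0.6794 kg·m²; I = I_cm + md² = 0.6794 + 3.35 × 0.7800² = 2.718 kg·m².
T = 2π√(2.718/(3.35 × 9.84 × 0.7800)) = 2.04 s.

2.04 s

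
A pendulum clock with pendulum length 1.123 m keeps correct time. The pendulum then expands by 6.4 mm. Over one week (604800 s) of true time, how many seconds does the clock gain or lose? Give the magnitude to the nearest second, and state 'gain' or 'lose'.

lose 1716 s

T ∝ √L, so T'/T = √(1.12940/1.123) = 1.00285.
In 604800 s of true time the clock registers 604800/1.00285 = 603083.9 s, so it loses 1716 s.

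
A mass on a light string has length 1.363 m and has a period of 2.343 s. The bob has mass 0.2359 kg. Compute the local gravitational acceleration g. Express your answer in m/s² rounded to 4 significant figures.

From T = 2π√(L/g), g = 4π²L/T² = 4π² × 1.363/2.3430² = 9.802 m/s².

9.802 m/s²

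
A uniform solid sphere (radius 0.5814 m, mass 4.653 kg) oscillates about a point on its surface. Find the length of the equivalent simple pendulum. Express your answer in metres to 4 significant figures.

0.8140 m

The equivalent simple-pendulum length is L_eq = I/(md), where I is about the pivot and d = 0.58140 m.
I_cm = (2/5)mR² = 0.62913 kg·m², so I = I_cm + md² = 0.62913 + 1.5728 = 2.2020 kg·m².
L_eq = 2.2020/(4.653 × 0.58140) = 0.8140 m.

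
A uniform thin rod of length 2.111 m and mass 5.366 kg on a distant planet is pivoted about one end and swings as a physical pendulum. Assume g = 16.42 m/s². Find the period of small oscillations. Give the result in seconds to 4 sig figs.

1.839 s

For a physical pendulum T = 2π√(I/(mgd)), with d = 1.0555 m from pivot to centre of mass.
I_cm = mL²/12 = 5.366 × 2.111²/12 = 1.9927 kg·m²; I = I_cm + md² = 1.9927 + 5.366 × 1.0555² = 7.9709 kg·m².
T = 2π√(7.9709/(5.366 × 16.42 × 1.0555)) = 1.839 s.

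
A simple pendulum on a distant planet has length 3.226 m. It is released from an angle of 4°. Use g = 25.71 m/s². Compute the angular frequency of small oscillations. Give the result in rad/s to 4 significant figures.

ω = √(g/L) = √(25.71/3.226) = 2.823 rad/s.

2.823 rad/s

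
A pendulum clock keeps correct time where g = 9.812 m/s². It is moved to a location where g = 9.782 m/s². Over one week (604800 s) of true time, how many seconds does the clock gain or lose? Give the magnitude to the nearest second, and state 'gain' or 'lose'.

The clock's period scales as T ∝ 1/√g, so T'/T = √(9.812/9.782) = 1.00153.
In 604800 s of true time the clock registers 604800/1.00153 = 603874.7 s, so it loses 925 s.

lose 925 s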